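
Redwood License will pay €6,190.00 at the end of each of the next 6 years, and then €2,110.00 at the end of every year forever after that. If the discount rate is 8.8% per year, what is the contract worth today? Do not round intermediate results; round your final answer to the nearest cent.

€42389.47

PV of 6-year annuity: €6,190.00 × [1 − (1+0.088)^−6] / 0.088 = 27934.19671
Perpetuity value at year 6: €2,110.00 / 0.088 = 23977.27273
PV of perpetuity: 23977.27273 / (1+0.088)^6 = 14455.27676
Total PV = 27934.19671 + 14455.27676 = 42389.47347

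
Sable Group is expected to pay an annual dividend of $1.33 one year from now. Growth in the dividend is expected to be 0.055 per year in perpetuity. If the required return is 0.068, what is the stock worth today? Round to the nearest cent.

$102.31

Growing perpetuity: P = D₁ / (r − g) = $1.3300 / (0.068 − 0.055) = $102.31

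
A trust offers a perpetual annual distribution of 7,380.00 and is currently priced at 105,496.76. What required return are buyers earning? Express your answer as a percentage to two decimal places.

7.00%

P = C/r ⇒ r = C/P = 7,380.00/105,496.76 = 0.069955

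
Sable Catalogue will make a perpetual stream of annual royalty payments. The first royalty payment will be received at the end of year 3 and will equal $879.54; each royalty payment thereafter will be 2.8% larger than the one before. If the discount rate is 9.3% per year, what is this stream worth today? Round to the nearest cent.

Value at end of year 2: C₁ / (r − g) = $879.54 / (0.093 − 0.028) = $13,531.3846
Discount to today: PV = $13,531.3846 / (1 + 0.093)^2 = $13,531.3846 / 1.194649 = $11,326.66

$11326.66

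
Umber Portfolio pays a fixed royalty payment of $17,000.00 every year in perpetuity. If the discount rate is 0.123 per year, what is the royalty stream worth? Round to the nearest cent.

$138211.38

Level perpetuity: PV = C / r = $17,000.00 / 0.123 = $138,211.38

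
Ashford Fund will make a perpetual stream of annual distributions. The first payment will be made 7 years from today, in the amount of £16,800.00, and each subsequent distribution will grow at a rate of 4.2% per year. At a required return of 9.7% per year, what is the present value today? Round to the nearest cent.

Value at end of year 6: C₁ / (r − g) = £16,800.00 / (0.097 − 0.042) = £305,454.5455
Discount to today: PV = £305,454.5455 / (1 + 0.097)^6 = £305,454.5455 / 1.742769 = £175,269.69

£175269.69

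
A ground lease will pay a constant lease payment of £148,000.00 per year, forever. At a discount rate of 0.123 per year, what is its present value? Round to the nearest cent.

£1203252.03

Level perpetuity: PV = C / r = £148,000.00 / 0.123 = £1,203,252.03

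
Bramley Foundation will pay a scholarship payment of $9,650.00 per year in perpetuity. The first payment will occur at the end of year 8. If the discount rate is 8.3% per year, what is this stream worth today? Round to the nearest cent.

Value at end of year 7: C / r = $9,650.00 / 0.083 = $116,265.0602
Discount to today: PV = $116,265.0602 / (1 + 0.083)^7 = $116,265.0602 / 1.747428 = $66,534.98

$66534.98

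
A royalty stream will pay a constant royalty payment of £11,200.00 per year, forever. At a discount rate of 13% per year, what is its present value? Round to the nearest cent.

£86153.85

Level perpetuity: PV = C / r = £11,200.00 / 0.13 = £86,153.85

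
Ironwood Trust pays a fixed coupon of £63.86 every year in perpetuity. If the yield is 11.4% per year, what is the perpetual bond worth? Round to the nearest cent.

£560.18

Level perpetuity: PV = C / r = £63.86 / 0.114 = £560.18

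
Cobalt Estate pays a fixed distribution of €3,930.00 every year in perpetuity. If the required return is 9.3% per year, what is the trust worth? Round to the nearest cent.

€42258.06

Level perpetuity: PV = C / r = €3,930.00 / 0.093 = €42,258.06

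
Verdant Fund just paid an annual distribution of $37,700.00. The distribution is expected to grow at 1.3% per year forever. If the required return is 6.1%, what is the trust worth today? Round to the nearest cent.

$795627.08

D₁ = D₀ × (1 + g) = $37,700.00 × 1.013 = $38,190.1000
Growing perpetuity: P = D₁ / (r − g) = $38,190.1000 / (0.061 − 0.013) = $795,627.08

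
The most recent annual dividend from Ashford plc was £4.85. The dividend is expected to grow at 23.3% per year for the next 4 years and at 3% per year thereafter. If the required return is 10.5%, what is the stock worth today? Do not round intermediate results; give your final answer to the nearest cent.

D_1 = 5.98005
D_2 = 7.37340
D_3 = 9.09140
D_4 = 11.20970
Terminal value at year 4: TV = D_4×(1+g_2)/(r−g_2) = 11.54599/0.075 = 153.94657
P_0 = D_1/(1+r)^1 + D_2/(1+r)^2 + D_3/(1+r)^3 + D_4/(1+r)^4 + TV/(1+r)^4
    = 5.41181 + 6.03870 + 6.73820 + 7.51874 + 103.25733 = 128.96478

£128.96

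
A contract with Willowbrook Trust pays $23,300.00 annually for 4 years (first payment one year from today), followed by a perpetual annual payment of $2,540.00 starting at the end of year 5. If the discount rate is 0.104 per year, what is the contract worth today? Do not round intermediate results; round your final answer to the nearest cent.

$89663.70

PV of 4-year annuity: $23,300.00 × [1 − (1+0.104)^−4] / 0.104 = 73222.85392
Perpetuity value at year 4: $2,540.00 / 0.104 = 24423.07692
PV of perpetuity: 24423.07692 / (1+0.104)^4 = 16440.84306
Total PV = 73222.85392 + 16440.84306 = 89663.69699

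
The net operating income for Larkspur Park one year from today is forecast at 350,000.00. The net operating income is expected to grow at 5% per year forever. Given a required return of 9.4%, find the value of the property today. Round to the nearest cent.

Growing perpetuity: P = D₁ / (r − g) = 350,000.0000 / (0.094 − 0.05) = 7,954,545.45

7954545.45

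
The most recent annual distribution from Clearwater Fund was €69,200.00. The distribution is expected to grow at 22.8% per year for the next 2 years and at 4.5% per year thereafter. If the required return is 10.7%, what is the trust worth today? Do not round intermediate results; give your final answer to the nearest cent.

€1597183.67

D_1 = 84977.60000
D_2 = 104352.49280
Terminal value at year 2: TV = D_2×(1+g_2)/(r−g_2) = 109048.35498/0.062 = 1758844.43510
P_0 = D_1/(1+r)^1 + D_2/(1+r)^2 + TV/(1+r)^2
    = 76763.86631 + 85154.49668 + 1435265.30692 = 1597183.66990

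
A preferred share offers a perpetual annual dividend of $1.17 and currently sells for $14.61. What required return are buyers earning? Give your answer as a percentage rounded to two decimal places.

8.01%

P = C/r ⇒ r = C/P = $1.17/$14.61 = 0.080082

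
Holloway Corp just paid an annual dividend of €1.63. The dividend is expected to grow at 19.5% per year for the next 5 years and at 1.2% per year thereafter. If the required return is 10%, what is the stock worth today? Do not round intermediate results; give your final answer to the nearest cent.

D_1 = 1.94785
D_2 = 2.32768
D_3 = 2.78158
D_4 = 3.32399
D_5 = 3.97216
Terminal value at year 5: TV = D_5×(1+g_2)/(r−g_2) = 4.01983/0.088 = 45.67988
P_0 = D_1/(1+r)^1 + D_2/(1+r)^2 + D_3/(1+r)^3 + D_4/(1+r)^4 + D_5/(1+r)^5 + TV/(1+r)^5
    = 1.77077 + 1.92370 + 2.08984 + 2.27033 + 2.46640 + 28.36361 = 38.88466

€38.88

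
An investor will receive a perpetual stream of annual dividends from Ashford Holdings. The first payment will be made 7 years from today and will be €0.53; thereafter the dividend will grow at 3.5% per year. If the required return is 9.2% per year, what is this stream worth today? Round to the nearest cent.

Value at end of year 6: C₁ / (r − g) = €0.53 / (0.092 − 0.035) = €9.2982
Discount to today: PV = €9.2982 / (1 + 0.092)^6 = €9.2982 / 1.695649 = €5.48

€5.48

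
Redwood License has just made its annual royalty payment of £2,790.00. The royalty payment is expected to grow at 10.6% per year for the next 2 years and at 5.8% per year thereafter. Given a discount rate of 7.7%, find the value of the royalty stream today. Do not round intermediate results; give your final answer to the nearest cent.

D_1 = 3085.74000
D_2 = 3412.82844
Terminal value at year 2: TV = D_2×(1+g_2)/(r−g_2) = 3610.77249/0.019 = 190040.65734
P_0 = D_1/(1+r)^1 + D_2/(1+r)^2 + TV/(1+r)^2
    = 2865.12535 + 2942.27357 + 163838.18091 = 169645.57983

£169645.58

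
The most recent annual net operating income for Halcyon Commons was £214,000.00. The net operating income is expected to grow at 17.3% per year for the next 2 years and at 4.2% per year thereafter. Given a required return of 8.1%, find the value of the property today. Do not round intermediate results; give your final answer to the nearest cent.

£7216458.27

D_1 = 251022.00000
D_2 = 294448.80600
Terminal value at year 2: TV = D_2×(1+g_2)/(r−g_2) = 306815.65585/0.039 = 7867068.09877
P_0 = D_1/(1+r)^1 + D_2/(1+r)^2 + TV/(1+r)^2
    = 232212.76596 + 251975.55455 + 6732269.94463 = 7216458.26514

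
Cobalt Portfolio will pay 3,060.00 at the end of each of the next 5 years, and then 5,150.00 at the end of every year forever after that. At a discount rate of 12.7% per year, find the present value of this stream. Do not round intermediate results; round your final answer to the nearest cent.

33146.04

PV of 5-year annuity: 3,060.00 × [1 − (1+0.127)^−5] / 0.127 = 10841.97866
Perpetuity value at year 5: 5,150.00 / 0.127 = 40551.18110
PV of perpetuity: 40551.18110 / (1+0.127)^5 = 22304.06016
Total PV = 10841.97866 + 22304.06016 = 33146.03882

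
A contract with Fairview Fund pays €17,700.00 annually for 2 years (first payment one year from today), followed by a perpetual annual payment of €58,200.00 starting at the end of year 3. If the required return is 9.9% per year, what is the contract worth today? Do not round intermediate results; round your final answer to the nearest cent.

€517495.09

PV of 2-year annuity: €17,700.00 × [1 − (1+0.099)^−2] / 0.099 = 30760.28253
Perpetuity value at year 2: €58,200.00 / 0.099 = 587878.78788
PV of perpetuity: 587878.78788 / (1+0.099)^2 = 486734.80803
Total PV = 30760.28253 + 486734.80803 = 517495.09056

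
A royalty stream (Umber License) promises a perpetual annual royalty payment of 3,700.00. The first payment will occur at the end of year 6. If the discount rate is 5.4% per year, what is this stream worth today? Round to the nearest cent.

52675.04

Value at end of year 5: C / r = 3,700.00 / 0.054 = 68,518.5185
Discount to today: PV = 68,518.5185 / (1 + 0.054)^5 = 68,518.5185 / 1.300778 = 52,675.04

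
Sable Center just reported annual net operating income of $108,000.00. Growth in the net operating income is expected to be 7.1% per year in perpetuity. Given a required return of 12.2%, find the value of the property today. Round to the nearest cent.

D₁ = D₀ × (1 + g) = $108,000.00 × 1.071 = $115,668.0000
Growing perpetuity: P = D₁ / (r − g) = $115,668.0000 / (0.122 − 0.071) = $2,268,000.00

$2268000.00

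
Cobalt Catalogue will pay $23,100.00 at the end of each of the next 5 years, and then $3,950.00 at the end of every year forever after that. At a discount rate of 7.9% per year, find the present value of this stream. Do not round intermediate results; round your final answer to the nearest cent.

PV of 5-year annuity: $23,100.00 × [1 − (1+0.079)^−5] / 0.079 = 92475.20177
Perpetuity value at year 5: $3,950.00 / 0.079 = 50000.00000
PV of perpetuity: 50000.00000 / (1+0.079)^5 = 34187.14082
Total PV = 92475.20177 + 34187.14082 = 126662.34259

$126662.34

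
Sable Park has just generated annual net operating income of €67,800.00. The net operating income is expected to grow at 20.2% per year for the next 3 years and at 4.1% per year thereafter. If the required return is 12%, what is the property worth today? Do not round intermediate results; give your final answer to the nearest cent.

D_1 = 81495.60000
D_2 = 97957.71120
D_3 = 117745.16886
Terminal value at year 3: TV = D_3×(1+g_2)/(r−g_2) = 122572.72079/0.079 = 1551553.42767
P_0 = D_1/(1+r)^1 + D_2/(1+r)^2 + D_3/(1+r)^3 + TV/(1+r)^3
    = 72763.92857 + 78091.28763 + 83808.68547 + 1104365.08324 = 1339028.98491

€1339028.98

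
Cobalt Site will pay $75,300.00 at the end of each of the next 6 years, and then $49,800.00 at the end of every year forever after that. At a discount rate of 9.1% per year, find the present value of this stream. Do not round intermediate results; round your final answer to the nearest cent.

$661303.42

PV of 6-year annuity: $75,300.00 × [1 − (1+0.091)^−6] / 0.091 = 336784.93071
Perpetuity value at year 6: $49,800.00 / 0.091 = 547252.74725
PV of perpetuity: 547252.74725 / (1+0.091)^6 = 324518.49029
Total PV = 336784.93071 + 324518.49029 = 661303.42100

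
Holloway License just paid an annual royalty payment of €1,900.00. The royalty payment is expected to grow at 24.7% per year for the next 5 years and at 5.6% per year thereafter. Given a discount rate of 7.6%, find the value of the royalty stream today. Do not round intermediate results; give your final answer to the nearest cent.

D_1 = 2369.30000
D_2 = 2954.51710
D_3 = 3684.28282
D_4 = 4594.30068
D_5 = 5729.09295
Terminal value at year 5: TV = D_5×(1+g_2)/(r−g_2) = 6049.92215/0.02 = 302496.10773
P_0 = D_1/(1+r)^1 + D_2/(1+r)^2 + D_3/(1+r)^3 + D_4/(1+r)^4 + D_5/(1+r)^5 + TV/(1+r)^5
    = 2201.95167 + 2551.89009 + 2957.44140 + 3427.44370 + 3972.13968 + 209728.97494 = 224839.84148

€224839.84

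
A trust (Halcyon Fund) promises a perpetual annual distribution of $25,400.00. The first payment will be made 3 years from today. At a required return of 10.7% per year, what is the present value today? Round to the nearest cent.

Value at end of year 2: C / r = $25,400.00 / 0.107 = $237,383.1776
Discount to today: PV = $237,383.1776 / (1 + 0.107)^2 = $237,383.1776 / 1.225449 = $193,711.18

$193711.18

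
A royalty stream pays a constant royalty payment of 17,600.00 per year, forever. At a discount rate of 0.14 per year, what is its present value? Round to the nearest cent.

Level perpetuity: PV = C / r = 17,600.00 / 0.14 = 125,714.29

125714.29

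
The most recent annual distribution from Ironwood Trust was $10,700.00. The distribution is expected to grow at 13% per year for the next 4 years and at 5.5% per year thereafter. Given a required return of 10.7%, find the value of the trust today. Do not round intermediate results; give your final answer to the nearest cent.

$280767.95

D_1 = 12091.00000
D_2 = 13662.83000
D_3 = 15438.99790
D_4 = 17446.06763
Terminal value at year 4: TV = D_4×(1+g_2)/(r−g_2) = 18405.60135/0.052 = 353953.87205
P_0 = D_1/(1+r)^1 + D_2/(1+r)^2 + D_3/(1+r)^3 + D_4/(1+r)^4 + TV/(1+r)^4
    = 10922.31256 + 11149.24407 + 11380.89052 + 11617.34985 + 235698.15562 = 280767.95262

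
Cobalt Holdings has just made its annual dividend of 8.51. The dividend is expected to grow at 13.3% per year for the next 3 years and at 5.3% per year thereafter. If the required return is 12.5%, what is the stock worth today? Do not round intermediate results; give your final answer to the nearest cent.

D_1 = 9.64183
D_2 = 10.92419
D_3 = 12.37711
Terminal value at year 3: TV = D_3×(1+g_2)/(r−g_2) = 13.03310/0.072 = 181.01525
P_0 = D_1/(1+r)^1 + D_2/(1+r)^2 + D_3/(1+r)^3 + TV/(1+r)^3
    = 8.57052 + 8.63146 + 8.69284 + 127.13280 = 153.02761

153.03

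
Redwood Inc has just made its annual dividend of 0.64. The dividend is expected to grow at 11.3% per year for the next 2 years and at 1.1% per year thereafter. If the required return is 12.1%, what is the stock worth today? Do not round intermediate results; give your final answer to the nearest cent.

D_1 = 0.71232
D_2 = 0.79281
Terminal value at year 2: TV = D_2×(1+g_2)/(r−g_2) = 0.80153/0.11 = 7.28666
P_0 = D_1/(1+r)^1 + D_2/(1+r)^2 + TV/(1+r)^2
    = 0.63543 + 0.63090 + 5.79853 = 7.06486

7.06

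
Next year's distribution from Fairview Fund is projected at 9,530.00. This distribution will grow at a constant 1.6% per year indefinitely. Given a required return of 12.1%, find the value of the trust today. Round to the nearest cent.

90761.90

Growing perpetuity: P = D₁ / (r − g) = 9,530.0000 / (0.121 − 0.016) = 90,761.90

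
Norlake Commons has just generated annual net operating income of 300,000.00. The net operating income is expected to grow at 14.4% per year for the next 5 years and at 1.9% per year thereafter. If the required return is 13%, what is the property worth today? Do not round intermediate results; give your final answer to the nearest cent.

D_1 = 343200.00000
D_2 = 392620.80000
D_3 = 449158.19520
D_4 = 513836.97531
D_5 = 587829.49975
Terminal value at year 5: TV = D_5×(1+g_2)/(r−g_2) = 598998.26025/0.111 = 5396380.72296
P_0 = D_1/(1+r)^1 + D_2/(1+r)^2 + D_3/(1+r)^3 + D_4/(1+r)^4 + D_5/(1+r)^5 + TV/(1+r)^5
    = 303716.81416 + 307479.67734 + 311289.16007 + 315145.83993 + 319050.30166 + 2928939.25582 = 4485621.04899

4485621.05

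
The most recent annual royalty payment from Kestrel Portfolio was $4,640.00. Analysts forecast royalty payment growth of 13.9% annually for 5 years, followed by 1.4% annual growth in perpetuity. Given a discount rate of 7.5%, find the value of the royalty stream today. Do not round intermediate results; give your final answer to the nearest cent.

D_1 = 5284.96000
D_2 = 6019.56944
D_3 = 6856.28959
D_4 = 7809.31385
D_5 = 8894.80847
Terminal value at year 5: TV = D_5×(1+g_2)/(r−g_2) = 9019.33579/0.061 = 147857.96375
P_0 = D_1/(1+r)^1 + D_2/(1+r)^2 + D_3/(1+r)^3 + D_4/(1+r)^4 + D_5/(1+r)^5 + TV/(1+r)^5
    = 4916.24186 + 5208.92975 + 5519.04277 + 5847.61834 + 6195.75562 + 102991.74101 = 130679.32936

$130679.33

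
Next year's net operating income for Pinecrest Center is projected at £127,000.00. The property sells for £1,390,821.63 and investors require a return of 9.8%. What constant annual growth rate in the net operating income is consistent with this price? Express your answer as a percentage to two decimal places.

P = D₁/(r−g) ⇒ g = r − D₁/P = 0.098 − £127,000.00/£1,390,821.63 = 0.006687

0.67%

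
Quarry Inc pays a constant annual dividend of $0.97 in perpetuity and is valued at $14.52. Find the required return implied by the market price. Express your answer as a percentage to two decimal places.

6.68%

P = C/r ⇒ r = C/P = $0.97/$14.52 = 0.066804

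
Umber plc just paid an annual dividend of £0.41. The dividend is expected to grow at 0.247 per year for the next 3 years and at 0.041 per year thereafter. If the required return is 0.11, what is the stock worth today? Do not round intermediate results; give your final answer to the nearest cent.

D_1 = 0.51127
D_2 = 0.63755
D_3 = 0.79503
Terminal value at year 3: TV = D_3×(1+g_2)/(r−g_2) = 0.82763/0.069 = 11.99457
P_0 = D_1/(1+r)^1 + D_2/(1+r)^2 + D_3/(1+r)^3 + TV/(1+r)^3
    = 0.46060 + 0.51745 + 0.58132 + 8.77033 = 10.32970

£10.33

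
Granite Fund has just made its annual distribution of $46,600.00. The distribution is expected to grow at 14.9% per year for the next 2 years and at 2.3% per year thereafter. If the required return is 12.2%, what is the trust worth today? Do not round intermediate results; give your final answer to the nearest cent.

D_1 = 53543.40000
D_2 = 61521.36660
Terminal value at year 2: TV = D_2×(1+g_2)/(r−g_2) = 62936.35803/0.099 = 635720.78820
P_0 = D_1/(1+r)^1 + D_2/(1+r)^2 + TV/(1+r)^2
    = 47721.39037 + 48869.76608 + 504987.58281 = 601578.73926

$601578.74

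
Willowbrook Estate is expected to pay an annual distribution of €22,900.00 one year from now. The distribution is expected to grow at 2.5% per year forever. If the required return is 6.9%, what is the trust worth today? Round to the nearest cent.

€520454.55

Growing perpetuity: P = D₁ / (r − g) = €22,900.0000 / (0.069 − 0.025) = €520,454.55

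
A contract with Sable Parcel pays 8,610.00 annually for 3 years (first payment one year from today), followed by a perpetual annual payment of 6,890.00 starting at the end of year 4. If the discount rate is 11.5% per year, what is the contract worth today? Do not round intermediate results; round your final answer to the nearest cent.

PV of 3-year annuity: 8,610.00 × [1 − (1+0.115)^−3] / 0.115 = 20858.75292
Perpetuity value at year 3: 6,890.00 / 0.115 = 59913.04348
PV of perpetuity: 59913.04348 / (1+0.115)^3 = 43221.19591
Total PV = 20858.75292 + 43221.19591 = 64079.94882

64079.95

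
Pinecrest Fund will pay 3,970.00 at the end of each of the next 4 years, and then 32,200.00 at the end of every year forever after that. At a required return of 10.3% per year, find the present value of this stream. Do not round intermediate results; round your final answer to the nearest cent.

PV of 4-year annuity: 3,970.00 × [1 − (1+0.103)^−4] / 0.103 = 12503.07459
Perpetuity value at year 4: 32,200.00 / 0.103 = 312621.35922
PV of perpetuity: 312621.35922 / (1+0.103)^4 = 211211.03135
Total PV = 12503.07459 + 211211.03135 = 223714.10593

223714.11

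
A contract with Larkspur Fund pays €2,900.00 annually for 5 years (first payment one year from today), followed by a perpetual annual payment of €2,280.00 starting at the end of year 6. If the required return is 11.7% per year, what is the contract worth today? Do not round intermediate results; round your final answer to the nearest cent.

PV of 5-year annuity: €2,900.00 × [1 − (1+0.117)^−5] / 0.117 = 10532.01245
Perpetuity value at year 5: €2,280.00 / 0.117 = 19487.17949
PV of perpetuity: 19487.17949 / (1+0.117)^5 = 11206.83866
Total PV = 10532.01245 + 11206.83866 = 21738.85112

€21738.85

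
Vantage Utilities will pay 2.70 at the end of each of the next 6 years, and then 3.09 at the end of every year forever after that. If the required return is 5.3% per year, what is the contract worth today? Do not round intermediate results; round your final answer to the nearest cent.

56.34

PV of 6-year annuity: 2.70 × [1 − (1+0.053)^−6] / 0.053 = 13.57386
Perpetuity value at year 6: 3.09 / 0.053 = 58.30189
PV of perpetuity: 58.30189 / (1+0.053)^6 = 42.76735
Total PV = 13.57386 + 42.76735 = 56.34122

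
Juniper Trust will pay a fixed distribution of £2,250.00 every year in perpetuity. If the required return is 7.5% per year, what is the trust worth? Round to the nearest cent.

Level perpetuity: PV = C / r = £2,250.00 / 0.075 = £30,000.00

£30000.00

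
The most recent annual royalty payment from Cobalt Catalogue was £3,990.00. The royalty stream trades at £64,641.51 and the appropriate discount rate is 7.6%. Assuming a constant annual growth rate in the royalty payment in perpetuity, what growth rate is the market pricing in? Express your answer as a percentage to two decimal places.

1.34%

P = D₀(1+g)/(r−g) ⇒ P(r−g) = D₀(1+g) ⇒ g(P+D₀) = P·r − D₀
g = (P·r − D₀)/(P + D₀) = (£64,641.51×0.076 − £3,990.00) / (£64,641.51 + £3,990.00) = 0.013445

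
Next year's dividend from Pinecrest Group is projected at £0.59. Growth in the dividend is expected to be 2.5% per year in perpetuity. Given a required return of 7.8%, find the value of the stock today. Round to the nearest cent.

Growing perpetuity: P = D₁ / (r − g) = £0.5900 / (0.078 − 0.025) = £11.13

£11.13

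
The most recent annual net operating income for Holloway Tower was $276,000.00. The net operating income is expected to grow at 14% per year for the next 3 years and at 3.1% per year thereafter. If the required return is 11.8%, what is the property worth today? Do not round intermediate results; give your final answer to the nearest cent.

$4328685.38

D_1 = 314640.00000
D_2 = 358689.60000
D_3 = 408906.14400
Terminal value at year 3: TV = D_3×(1+g_2)/(r−g_2) = 421582.23446/0.087 = 4845772.80993
P_0 = D_1/(1+r)^1 + D_2/(1+r)^2 + D_3/(1+r)^3 + TV/(1+r)^3
    = 281431.12701 + 286969.12772 + 292616.10519 + 3467669.01670 = 4328685.37662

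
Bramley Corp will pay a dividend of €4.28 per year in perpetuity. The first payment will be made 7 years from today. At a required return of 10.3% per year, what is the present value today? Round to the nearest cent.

Value at end of year 6: C / r = €4.28 / 0.103 = €41.5534
Discount to today: PV = €41.5534 / (1 + 0.103)^6 = €41.5534 / 1.800749 = €23.08

€23.08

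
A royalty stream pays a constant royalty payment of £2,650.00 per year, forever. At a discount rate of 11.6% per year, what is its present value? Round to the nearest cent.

Level perpetuity: PV = C / r = £2,650.00 / 0.116 = £22,844.83

£22844.83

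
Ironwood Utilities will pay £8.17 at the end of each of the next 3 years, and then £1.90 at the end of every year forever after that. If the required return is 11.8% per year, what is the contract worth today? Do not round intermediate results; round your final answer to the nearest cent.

£31.21

PV of 3-year annuity: £8.17 × [1 − (1+0.118)^−3] / 0.118 = 19.69060
Perpetuity value at year 3: £1.90 / 0.118 = 16.10169
PV of perpetuity: 16.10169 / (1+0.118)^3 = 11.52249
Total PV = 19.69060 + 11.52249 = 31.21308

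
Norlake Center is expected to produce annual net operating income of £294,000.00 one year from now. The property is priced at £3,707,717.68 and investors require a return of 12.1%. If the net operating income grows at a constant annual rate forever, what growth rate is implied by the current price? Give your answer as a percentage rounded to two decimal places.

4.17%

P = D₁/(r−g) ⇒ g = r − D₁/P = 0.121 − £294,000.00/£3,707,717.68 = 0.041706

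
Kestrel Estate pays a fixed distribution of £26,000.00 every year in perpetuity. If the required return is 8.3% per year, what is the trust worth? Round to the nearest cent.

Level perpetuity: PV = C / r = £26,000.00 / 0.083 = £313,253.01

£313253.01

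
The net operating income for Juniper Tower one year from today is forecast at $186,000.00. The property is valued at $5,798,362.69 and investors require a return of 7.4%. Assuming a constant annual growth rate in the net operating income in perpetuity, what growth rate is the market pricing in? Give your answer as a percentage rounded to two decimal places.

4.19%

P = D₁/(r−g) ⇒ g = r − D₁/P = 0.074 − $186,000.00/$5,798,362.69 = 0.041922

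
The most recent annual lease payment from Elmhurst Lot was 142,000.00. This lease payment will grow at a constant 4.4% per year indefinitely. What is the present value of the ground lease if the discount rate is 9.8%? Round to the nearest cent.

2745333.33

D₁ = D₀ × (1 + g) = 142,000.00 × 1.044 = 148,248.0000
Growing perpetuity: P = D₁ / (r − g) = 148,248.0000 / (0.098 − 0.044) = 2,745,333.33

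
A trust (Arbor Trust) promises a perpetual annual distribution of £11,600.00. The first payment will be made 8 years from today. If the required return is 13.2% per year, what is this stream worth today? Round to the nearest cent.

£36894.28

Value at end of year 7: C / r = £11,600.00 / 0.132 = £87,878.7879
Discount to today: PV = £87,878.7879 / (1 + 0.132)^7 = £87,878.7879 / 2.381908 = £36,894.28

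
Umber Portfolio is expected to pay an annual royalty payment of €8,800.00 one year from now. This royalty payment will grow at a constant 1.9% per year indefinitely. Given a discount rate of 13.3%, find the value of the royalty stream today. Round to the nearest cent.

Growing perpetuity: P = D₁ / (r − g) = €8,800.0000 / (0.133 − 0.019) = €77,192.98

€77192.98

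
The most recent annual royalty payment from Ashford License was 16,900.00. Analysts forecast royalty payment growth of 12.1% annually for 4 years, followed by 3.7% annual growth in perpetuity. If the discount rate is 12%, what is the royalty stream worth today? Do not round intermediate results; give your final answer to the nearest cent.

279654.33

D_1 = 18944.90000
D_2 = 21237.23290
D_3 = 23806.93808
D_4 = 26687.57759
Terminal value at year 4: TV = D_4×(1+g_2)/(r−g_2) = 27675.01796/0.083 = 333433.95132
P_0 = D_1/(1+r)^1 + D_2/(1+r)^2 + D_3/(1+r)^3 + D_4/(1+r)^4 + TV/(1+r)^4
    = 16915.08929 + 16930.19204 + 16945.30829 + 16960.43803 + 211903.30402 = 279654.33166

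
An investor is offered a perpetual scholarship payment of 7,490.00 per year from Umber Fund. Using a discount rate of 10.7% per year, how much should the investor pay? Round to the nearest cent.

Level perpetuity: PV = C / r = 7,490.00 / 0.107 = 70,000.00

70000.00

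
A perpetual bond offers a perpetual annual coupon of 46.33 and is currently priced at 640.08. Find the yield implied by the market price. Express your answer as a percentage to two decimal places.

7.24%

P = C/r ⇒ r = C/P = 46.33/640.08 = 0.072382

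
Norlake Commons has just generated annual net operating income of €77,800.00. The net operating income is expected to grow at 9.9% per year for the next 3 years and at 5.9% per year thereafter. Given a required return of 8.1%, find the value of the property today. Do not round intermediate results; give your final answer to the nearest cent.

€4176478.13

D_1 = 85502.20000
D_2 = 93966.91780
D_3 = 103269.64266
Terminal value at year 3: TV = D_3×(1+g_2)/(r−g_2) = 109362.55158/0.022 = 4971025.07178
P_0 = D_1/(1+r)^1 + D_2/(1+r)^2 + D_3/(1+r)^3 + TV/(1+r)^3
    = 79095.46716 + 80412.50547 + 81751.47410 + 3935218.68532 = 4176478.13205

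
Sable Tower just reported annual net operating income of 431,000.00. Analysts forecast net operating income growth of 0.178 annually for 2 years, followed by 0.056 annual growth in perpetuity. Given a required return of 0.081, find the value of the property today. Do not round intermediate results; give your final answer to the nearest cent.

D_1 = 507718.00000
D_2 = 598091.80400
Terminal value at year 2: TV = D_2×(1+g_2)/(r−g_2) = 631584.94502/0.025 = 25263397.80096
P_0 = D_1/(1+r)^1 + D_2/(1+r)^2 + TV/(1+r)^2
    = 469674.37558 + 511819.06978 + 21619237.50746 = 22600730.95282

22600730.95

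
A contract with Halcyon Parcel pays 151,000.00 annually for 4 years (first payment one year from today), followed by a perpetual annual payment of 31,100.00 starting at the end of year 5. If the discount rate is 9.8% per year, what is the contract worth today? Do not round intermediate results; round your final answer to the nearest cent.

699065.12

PV of 4-year annuity: 151,000.00 × [1 − (1+0.098)^−4] / 0.098 = 480729.32063
Perpetuity value at year 4: 31,100.00 / 0.098 = 317346.93878
PV of perpetuity: 317346.93878 / (1+0.098)^4 = 218335.80055
Total PV = 480729.32063 + 218335.80055 = 699065.12118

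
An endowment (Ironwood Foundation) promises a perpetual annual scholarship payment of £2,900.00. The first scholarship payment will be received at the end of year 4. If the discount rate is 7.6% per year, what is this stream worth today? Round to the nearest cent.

£30630.04

Value at end of year 3: C / r = £2,900.00 / 0.076 = £38,157.8947
Discount to today: PV = £38,157.8947 / (1 + 0.076)^3 = £38,157.8947 / 1.245767 = £30,630.04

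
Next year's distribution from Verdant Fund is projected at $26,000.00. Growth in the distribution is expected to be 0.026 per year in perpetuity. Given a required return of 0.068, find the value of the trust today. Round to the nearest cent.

$619047.62

Growing perpetuity: P = D₁ / (r − g) = $26,000.0000 / (0.068 − 0.026) = $619,047.62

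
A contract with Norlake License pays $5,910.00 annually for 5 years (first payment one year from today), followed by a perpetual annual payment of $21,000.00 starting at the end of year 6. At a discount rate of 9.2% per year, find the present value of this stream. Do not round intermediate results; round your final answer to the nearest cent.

PV of 5-year annuity: $5,910.00 × [1 − (1+0.092)^−5] / 0.092 = 22869.04082
Perpetuity value at year 5: $21,000.00 / 0.092 = 228260.86957
PV of perpetuity: 228260.86957 / (1+0.092)^5 = 147000.31844
Total PV = 22869.04082 + 147000.31844 = 169869.35926

$169869.36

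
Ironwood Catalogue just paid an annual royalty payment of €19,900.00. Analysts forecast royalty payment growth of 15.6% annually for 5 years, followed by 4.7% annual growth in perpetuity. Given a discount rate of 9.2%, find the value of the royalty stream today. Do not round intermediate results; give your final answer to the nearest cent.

€733972.95

D_1 = 23004.40000
D_2 = 26593.08640
D_3 = 30741.60788
D_4 = 35537.29871
D_5 = 41081.11731
Terminal value at year 5: TV = D_5×(1+g_2)/(r−g_2) = 43011.92982/0.045 = 955820.66265
P_0 = D_1/(1+r)^1 + D_2/(1+r)^2 + D_3/(1+r)^3 + D_4/(1+r)^4 + D_5/(1+r)^5 + TV/(1+r)^5
    = 21066.30037 + 22300.95533 + 23607.97103 + 24991.58838 + 26456.29686 + 615549.84019 = 733972.95215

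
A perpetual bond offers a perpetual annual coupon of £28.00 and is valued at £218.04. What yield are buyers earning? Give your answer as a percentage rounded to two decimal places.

12.84%

P = C/r ⇒ r = C/P = £28.00/£218.04 = 0.128417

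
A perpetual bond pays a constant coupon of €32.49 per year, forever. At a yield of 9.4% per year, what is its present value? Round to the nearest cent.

€345.64

Level perpetuity: PV = C / r = €32.49 / 0.094 = €345.64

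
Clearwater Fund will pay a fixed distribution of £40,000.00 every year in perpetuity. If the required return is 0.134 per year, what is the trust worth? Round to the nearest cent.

£298507.46

Level perpetuity: PV = C / r = £40,000.00 / 0.134 = £298,507.46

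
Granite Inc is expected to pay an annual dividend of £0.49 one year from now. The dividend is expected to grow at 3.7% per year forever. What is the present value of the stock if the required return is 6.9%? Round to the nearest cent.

£15.31

Growing perpetuity: P = D₁ / (r − g) = £0.4900 / (0.069 − 0.037) = £15.31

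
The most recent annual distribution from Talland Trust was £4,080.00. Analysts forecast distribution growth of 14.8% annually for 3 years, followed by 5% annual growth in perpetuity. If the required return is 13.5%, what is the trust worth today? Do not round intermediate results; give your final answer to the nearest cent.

£64674.25

D_1 = 4683.84000
D_2 = 5377.04832
D_3 = 6172.85147
Terminal value at year 3: TV = D_3×(1+g_2)/(r−g_2) = 6481.49404/0.085 = 76252.87112
P_0 = D_1/(1+r)^1 + D_2/(1+r)^2 + D_3/(1+r)^3 + TV/(1+r)^3
    = 4126.73128 + 4173.99780 + 4221.80571 + 52151.71756 = 64674.25235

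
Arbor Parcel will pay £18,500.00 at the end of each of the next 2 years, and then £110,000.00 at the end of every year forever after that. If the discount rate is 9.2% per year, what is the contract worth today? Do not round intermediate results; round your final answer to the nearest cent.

£1035129.09

PV of 2-year annuity: £18,500.00 × [1 − (1+0.092)^−2] / 0.092 = 32455.48713
Perpetuity value at year 2: £110,000.00 / 0.092 = 1195652.17391
PV of perpetuity: 1195652.17391 / (1+0.092)^2 = 1002673.60181
Total PV = 32455.48713 + 1002673.60181 = 1035129.08894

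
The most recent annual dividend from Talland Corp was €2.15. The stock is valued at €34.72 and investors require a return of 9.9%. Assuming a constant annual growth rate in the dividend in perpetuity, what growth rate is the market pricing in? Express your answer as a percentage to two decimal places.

3.49%

P = D₀(1+g)/(r−g) ⇒ P(r−g) = D₀(1+g) ⇒ g(P+D₀) = P·r − D₀
g = (P·r − D₀)/(P + D₀) = (€34.72×0.099 − €2.15) / (€34.72 + €2.15) = 0.034914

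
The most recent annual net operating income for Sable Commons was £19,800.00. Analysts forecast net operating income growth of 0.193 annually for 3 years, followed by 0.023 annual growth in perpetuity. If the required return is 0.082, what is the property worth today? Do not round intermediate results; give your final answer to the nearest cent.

£532622.99

D_1 = 23621.40000
D_2 = 28180.33020
D_3 = 33619.13393
Terminal value at year 3: TV = D_3×(1+g_2)/(r−g_2) = 34392.37401/0.059 = 582921.59337
P_0 = D_1/(1+r)^1 + D_2/(1+r)^2 + D_3/(1+r)^3 + TV/(1+r)^3
    = 21831.23845 + 24070.85718 + 26540.23347 + 460180.65830 = 532622.98740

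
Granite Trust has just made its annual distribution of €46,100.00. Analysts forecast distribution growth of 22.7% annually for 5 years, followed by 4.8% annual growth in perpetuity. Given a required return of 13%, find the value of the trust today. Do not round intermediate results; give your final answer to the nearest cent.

€1186468.13

D_1 = 56564.70000
D_2 = 69404.88690
D_3 = 85159.79623
D_4 = 104491.06997
D_5 = 128210.54285
Terminal value at year 5: TV = D_5×(1+g_2)/(r−g_2) = 134364.64891/0.082 = 1638593.27939
P_0 = D_1/(1+r)^1 + D_2/(1+r)^2 + D_3/(1+r)^3 + D_4/(1+r)^4 + D_5/(1+r)^5 + TV/(1+r)^5
    = 50057.25664 + 54354.20699 + 59020.01059 + 64086.33009 + 69587.54603 + 889362.78345 = 1186468.13379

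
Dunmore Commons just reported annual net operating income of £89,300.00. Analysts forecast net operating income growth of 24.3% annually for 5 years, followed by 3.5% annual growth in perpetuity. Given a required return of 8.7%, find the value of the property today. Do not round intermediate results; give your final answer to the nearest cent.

£4155047.24

D_1 = 110999.90000
D_2 = 137972.87570
D_3 = 171500.28450
D_4 = 213174.85363
D_5 = 264976.34306
Terminal value at year 5: TV = D_5×(1+g_2)/(r−g_2) = 274250.51507/0.052 = 5274048.36665
P_0 = D_1/(1+r)^1 + D_2/(1+r)^2 + D_3/(1+r)^3 + D_4/(1+r)^4 + D_5/(1+r)^5 + TV/(1+r)^5
    = 102115.82337 + 116770.90013 + 133529.18939 + 152692.53212 + 174606.08778 + 3475332.70877 = 4155047.24156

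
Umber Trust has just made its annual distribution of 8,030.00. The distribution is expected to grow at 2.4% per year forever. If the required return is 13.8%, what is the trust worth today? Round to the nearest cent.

D₁ = D₀ × (1 + g) = 8,030.00 × 1.024 = 8,222.7200
Growing perpetuity: P = D₁ / (r − g) = 8,222.7200 / (0.138 − 0.024) = 72,129.12

72129.12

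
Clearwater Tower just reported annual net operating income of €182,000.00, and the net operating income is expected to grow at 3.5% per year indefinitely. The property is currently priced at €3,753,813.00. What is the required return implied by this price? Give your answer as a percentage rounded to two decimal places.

8.52%

D₁ = €182,000.00 × 1.035 = €188,370.0000
P = D₁/(r − g) ⇒ r = D₁/P + g = €188,370.0000/€3,753,813.00 + 0.035 = 0.050181 + 0.035 = 0.085181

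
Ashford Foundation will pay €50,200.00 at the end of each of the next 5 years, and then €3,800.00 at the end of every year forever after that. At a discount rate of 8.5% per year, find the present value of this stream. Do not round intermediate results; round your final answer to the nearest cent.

€227551.67

PV of 5-year annuity: €50,200.00 × [1 − (1+0.085)^−5] / 0.085 = 197820.23236
Perpetuity value at year 5: €3,800.00 / 0.085 = 44705.88235
PV of perpetuity: 44705.88235 / (1+0.085)^5 = 29731.44245
Total PV = 197820.23236 + 29731.44245 = 227551.67482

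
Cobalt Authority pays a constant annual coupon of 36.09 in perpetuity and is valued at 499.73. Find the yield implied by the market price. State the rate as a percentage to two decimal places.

7.22%

P = C/r ⇒ r = C/P = 36.09/499.73 = 0.072219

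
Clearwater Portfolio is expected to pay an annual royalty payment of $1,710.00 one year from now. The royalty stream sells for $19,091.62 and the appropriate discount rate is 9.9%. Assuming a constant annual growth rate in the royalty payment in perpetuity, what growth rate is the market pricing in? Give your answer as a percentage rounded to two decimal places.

0.94%

P = D₁/(r−g) ⇒ g = r − D₁/P = 0.099 − $1,710.00/$19,091.62 = 0.009432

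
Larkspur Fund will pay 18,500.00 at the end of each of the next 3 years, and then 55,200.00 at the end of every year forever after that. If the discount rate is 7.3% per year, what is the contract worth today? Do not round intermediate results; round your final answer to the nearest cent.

PV of 3-year annuity: 18,500.00 × [1 − (1+0.073)^−3] / 0.073 = 48284.96399
Perpetuity value at year 3: 55,200.00 / 0.073 = 756164.38356
PV of perpetuity: 756164.38356 / (1+0.073)^3 = 612092.49100
Total PV = 48284.96399 + 612092.49100 = 660377.45499

660377.45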